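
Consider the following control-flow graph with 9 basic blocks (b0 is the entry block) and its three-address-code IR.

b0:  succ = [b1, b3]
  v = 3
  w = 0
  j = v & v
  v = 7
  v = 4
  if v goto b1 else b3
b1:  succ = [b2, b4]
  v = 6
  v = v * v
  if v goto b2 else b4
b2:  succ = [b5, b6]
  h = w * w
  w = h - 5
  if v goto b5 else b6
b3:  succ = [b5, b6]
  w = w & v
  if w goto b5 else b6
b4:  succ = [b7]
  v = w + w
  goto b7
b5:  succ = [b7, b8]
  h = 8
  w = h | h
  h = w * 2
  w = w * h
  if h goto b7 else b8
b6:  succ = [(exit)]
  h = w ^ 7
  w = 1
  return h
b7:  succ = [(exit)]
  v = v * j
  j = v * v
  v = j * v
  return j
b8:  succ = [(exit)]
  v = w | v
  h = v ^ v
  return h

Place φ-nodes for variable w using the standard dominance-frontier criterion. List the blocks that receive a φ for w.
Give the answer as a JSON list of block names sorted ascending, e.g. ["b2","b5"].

Answer: ["b5", "b6", "b7"]

Working:
idom tree: b1←b0 b2←b1 b3←b0 b4←b1 b5←b0 b6←b0 b7←b0 b8←b5
Dom at joins:
  b5: preds {b2,b3}: {b0,b1,b2} ∩ {b0,b3} = {b0}; idom=b0
  b6: preds {b2,b3}: {b0,b1,b2} ∩ {b0,b3} = {b0}; idom=b0
  b7: preds {b4,b5}: {b0,b1,b4} ∩ {b0,b5} = {b0}; idom=b0

DF walk-up:
  b5←b2: walk b2→b1 to b0
  b5←b3: walk b3 to b0
  b6←b2: walk b2→b1 to b0
  b6←b3: walk b3 to b0
  b7←b4: walk b4→b1 to b0
  b7←b5: walk b5 to b0
  DF(b0)=∅
  DF(b1)={b5,b6,b7}
  DF(b2)={b5,b6}
  DF(b3)={b5,b6}
  DF(b4)={b7}
  DF(b5)={b7}
  DF(b6)=∅
  DF(b7)=∅
  DF(b8)=∅

φ for w: defs {b0,b2,b3,b5,b6}
  DF⁺ = {b5,b6,b7}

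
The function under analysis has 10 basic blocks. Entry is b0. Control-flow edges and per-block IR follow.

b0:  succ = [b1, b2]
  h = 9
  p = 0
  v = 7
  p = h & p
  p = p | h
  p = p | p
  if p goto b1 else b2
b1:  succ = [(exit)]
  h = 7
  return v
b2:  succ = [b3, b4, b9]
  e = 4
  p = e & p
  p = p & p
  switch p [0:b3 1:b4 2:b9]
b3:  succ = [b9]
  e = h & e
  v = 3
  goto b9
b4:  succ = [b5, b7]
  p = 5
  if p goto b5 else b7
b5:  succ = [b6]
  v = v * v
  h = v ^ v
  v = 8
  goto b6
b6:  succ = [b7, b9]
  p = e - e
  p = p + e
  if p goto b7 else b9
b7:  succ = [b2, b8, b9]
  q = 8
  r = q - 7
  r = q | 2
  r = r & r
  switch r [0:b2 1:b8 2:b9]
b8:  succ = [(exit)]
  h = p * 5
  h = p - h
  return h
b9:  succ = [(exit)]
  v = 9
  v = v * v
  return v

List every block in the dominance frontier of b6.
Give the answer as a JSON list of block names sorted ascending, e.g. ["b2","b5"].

Answer: ["b7", "b9"]

Working:
idom tree: b1←b0 b2←b0 b3←b2 b4←b2 b5←b4 b6←b5 b7←b4 b8←b7 b9←b2
Join-block Dom:
  b2: preds {b0,b7}: {b0} ∩ {b0,b2,b4,b7} = {b0}; idom=b0
  b7: preds {b4,b6}: {b0,b2,b4} ∩ {b0,b2,b4,b5,b6} = {b0,b2,b4}; idom=b4
  b9: preds {b2,b3,b6,b7}: {b0,b2} ∩ {b0,b2,b3} ∩ {b0,b2,b4,b5,b6} ∩ {b0,b2,b4,b7} = {b0,b2}; idom=b2

Frontier:
  b2←b0: walk · to b0
  b2←b7: walk b7→b4→b2 to b0
  b7←b4: walk · to b4
  b7←b6: walk b6→b5 to b4
  b9←b2: walk · to b2
  b9←b3: walk b3 to b2
  b9←b6: walk b6→b5→b4 to b2
  b9←b7: walk b7→b4 to b2
  b0: DF=∅
  b1: DF=∅
  b2: DF={b2}
  b3: DF={b9}
  b4: DF={b2,b9}
  b5: DF={b7,b9}
  b6: DF={b7,b9}
  b7: DF={b2,b9}
  b8: DF=∅
  b9: DF=∅

DF(b6) = ["b7", "b9"]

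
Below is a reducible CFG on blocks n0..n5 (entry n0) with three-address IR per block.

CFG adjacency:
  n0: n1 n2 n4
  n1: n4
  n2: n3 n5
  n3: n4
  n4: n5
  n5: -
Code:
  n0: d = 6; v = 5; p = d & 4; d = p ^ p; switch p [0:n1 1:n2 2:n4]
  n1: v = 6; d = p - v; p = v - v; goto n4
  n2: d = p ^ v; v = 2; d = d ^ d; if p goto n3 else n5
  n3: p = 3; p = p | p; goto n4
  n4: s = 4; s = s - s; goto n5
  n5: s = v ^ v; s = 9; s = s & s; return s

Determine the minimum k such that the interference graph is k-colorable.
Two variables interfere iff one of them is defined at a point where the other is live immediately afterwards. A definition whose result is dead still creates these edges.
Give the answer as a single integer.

Answer: 3

Derivation:
def/use:
  n0 def {d,p,v} use ∅
  n1 def {d,p,v} use {p}
  n2 def {d,v} use {p,v}
  n3 def {p} use ∅
  n4 def {s} use ∅
  n5 def {s} use {v}

Backward fixpoint:
  n0 li=∅ lo={p,v}
  n1 li={p} lo={v}
  n2 li={p,v} lo={v}
  n3 li={v} lo={v}
  n4 li={v} lo={v}
  n5 li={v} lo=∅

Interfere edges:
  d — {p,v}
  p — {d,v}
  s — {v}
  v — {d,p,s}

Colouring:
  {d,p,v} pairwise interfere (3-clique) ⇒ χ ≥ 3
  3-colouring: R0={v}  R1={d,s}  R2={p}
  χ = 3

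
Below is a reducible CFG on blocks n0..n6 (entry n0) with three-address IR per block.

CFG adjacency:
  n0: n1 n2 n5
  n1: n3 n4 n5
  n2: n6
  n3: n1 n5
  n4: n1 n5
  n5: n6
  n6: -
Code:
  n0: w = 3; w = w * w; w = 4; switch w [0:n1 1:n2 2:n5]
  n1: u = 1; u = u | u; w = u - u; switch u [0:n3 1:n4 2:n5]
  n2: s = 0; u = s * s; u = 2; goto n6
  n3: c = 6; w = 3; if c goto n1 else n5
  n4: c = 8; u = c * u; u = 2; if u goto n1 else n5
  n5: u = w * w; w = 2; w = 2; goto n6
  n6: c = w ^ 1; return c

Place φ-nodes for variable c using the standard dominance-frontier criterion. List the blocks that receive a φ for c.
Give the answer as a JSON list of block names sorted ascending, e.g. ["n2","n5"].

idom tree: n1←n0 n2←n0 n3←n1 n4←n1 n5←n0 n6←n0
Dom at joins:
  n1: preds {n0,n3,n4}: {n0} ∩ {n0,n1,n3} ∩ {n0,n1,n4} = {n0}; idom=n0
  n5: preds {n0,n1,n3,n4}: {n0} ∩ {n0,n1} ∩ {n0,n1,n3} ∩ {n0,n1,n4} = {n0}; idom=n0
  n6: preds {n2,n5}: {n0,n2} ∩ {n0,n5} = {n0}; idom=n0

Frontier:
  n1←n0: walk · to n0
  n1←n3: walk n3→n1 to n0
  n1←n4: walk n4→n1 to n0
  n5←n0: walk · to n0
  n5←n1: walk n1 to n0
  n5←n3: walk n3→n1 to n0
  n5←n4: walk n4→n1 to n0
  n6←n2: walk n2 to n0
  n6←n5: walk n5 to n0
  n0: DF=∅
  n1: DF={n1,n5}
  n2: DF={n6}
  n3: DF={n1,n5}
  n4: DF={n1,n5}
  n5: DF={n6}
  n6: DF=∅

φ for c: defs {n3,n4,n6}
  DF⁺ = {n1,n5,n6}

Answer: ["n1", "n5", "n6"]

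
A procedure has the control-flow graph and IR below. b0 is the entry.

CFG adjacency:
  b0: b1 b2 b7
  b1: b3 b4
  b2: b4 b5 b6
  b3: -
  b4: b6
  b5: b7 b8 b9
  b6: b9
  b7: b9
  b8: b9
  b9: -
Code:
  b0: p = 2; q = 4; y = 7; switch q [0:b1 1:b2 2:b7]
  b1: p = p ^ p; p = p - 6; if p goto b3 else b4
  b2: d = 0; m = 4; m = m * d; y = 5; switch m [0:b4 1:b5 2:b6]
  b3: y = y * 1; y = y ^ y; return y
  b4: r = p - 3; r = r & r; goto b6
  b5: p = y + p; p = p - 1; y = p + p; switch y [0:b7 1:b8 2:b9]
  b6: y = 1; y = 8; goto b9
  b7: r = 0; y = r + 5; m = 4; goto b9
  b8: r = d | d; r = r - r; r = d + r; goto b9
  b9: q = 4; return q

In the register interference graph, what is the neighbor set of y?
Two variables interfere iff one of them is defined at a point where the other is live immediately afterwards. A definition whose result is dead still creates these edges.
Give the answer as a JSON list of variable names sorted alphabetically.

Answer: ["d", "m", "p", "q"]

Working:
def/use:
  b0: {p,q,y} / ∅
  b1: {p} / {p}
  b2: {d,m,y} / ∅
  b3: {y} / {y}
  b4: {r} / {p}
  b5: {p,y} / {p,y}
  b6: {y} / ∅
  b7: {m,r,y} / ∅
  b8: {r} / {d}
  b9: {q} / ∅

Live sets:
  b0: in=∅ out={p,y}
  b1: in={p,y} out={p,y}
  b2: in={p} out={d,p,y}
  b3: in={y} out=∅
  b4: in={p} out=∅
  b5: in={d,p,y} out={d}
  b6: in=∅ out=∅
  b7: in=∅ out=∅
  b8: in={d} out=∅
  b9: in=∅ out=∅

Interference:
  d: {m,p,r,y}
  m: {d,p,y}
  p: {d,m,q,y}
  q: {p,y}
  r: {d}
  y: {d,m,p,q}

N(y) = ["d", "m", "p", "q"]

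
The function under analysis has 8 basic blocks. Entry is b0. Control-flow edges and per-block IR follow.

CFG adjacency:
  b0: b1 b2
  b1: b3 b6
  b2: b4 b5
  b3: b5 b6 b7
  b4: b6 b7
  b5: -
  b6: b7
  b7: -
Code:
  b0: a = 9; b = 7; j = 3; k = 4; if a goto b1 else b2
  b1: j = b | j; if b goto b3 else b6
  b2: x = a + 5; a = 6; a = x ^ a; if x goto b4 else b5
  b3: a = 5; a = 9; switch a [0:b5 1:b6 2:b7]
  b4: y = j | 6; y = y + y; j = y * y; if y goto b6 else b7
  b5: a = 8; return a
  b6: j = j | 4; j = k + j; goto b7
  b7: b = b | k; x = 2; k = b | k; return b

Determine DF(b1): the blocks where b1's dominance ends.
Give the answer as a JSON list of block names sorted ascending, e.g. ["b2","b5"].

Answer: ["b5", "b6", "b7"]

Working:
idom tree: b1←b0 b2←b0 b3←b1 b4←b2 b5←b0 b6←b0 b7←b0
Join-block Dom:
  b5: preds {b2,b3}: {b0,b2} ∩ {b0,b1,b3} = {b0}; idom=b0
  b6: preds {b1,b3,b4}: {b0,b1} ∩ {b0,b1,b3} ∩ {b0,b2,b4} = {b0}; idom=b0
  b7: preds {b3,b4,b6}: {b0,b1,b3} ∩ {b0,b2,b4} ∩ {b0,b6} = {b0}; idom=b0

Frontier:
  join b5 pred b2: b2 stop@b0
  join b5 pred b3: b3→b1 stop@b0
  join b6 pred b1: b1 stop@b0
  join b6 pred b3: b3→b1 stop@b0
  join b6 pred b4: b4→b2 stop@b0
  join b7 pred b3: b3→b1 stop@b0
  join b7 pred b4: b4→b2 stop@b0
  join b7 pred b6: b6 stop@b0
  b0 → ∅
  b1 → {b5,b6,b7}
  b2 → {b5,b6,b7}
  b3 → {b5,b6,b7}
  b4 → {b6,b7}
  b5 → ∅
  b6 → {b7}
  b7 → ∅

DF(b1) = ["b5", "b6", "b7"]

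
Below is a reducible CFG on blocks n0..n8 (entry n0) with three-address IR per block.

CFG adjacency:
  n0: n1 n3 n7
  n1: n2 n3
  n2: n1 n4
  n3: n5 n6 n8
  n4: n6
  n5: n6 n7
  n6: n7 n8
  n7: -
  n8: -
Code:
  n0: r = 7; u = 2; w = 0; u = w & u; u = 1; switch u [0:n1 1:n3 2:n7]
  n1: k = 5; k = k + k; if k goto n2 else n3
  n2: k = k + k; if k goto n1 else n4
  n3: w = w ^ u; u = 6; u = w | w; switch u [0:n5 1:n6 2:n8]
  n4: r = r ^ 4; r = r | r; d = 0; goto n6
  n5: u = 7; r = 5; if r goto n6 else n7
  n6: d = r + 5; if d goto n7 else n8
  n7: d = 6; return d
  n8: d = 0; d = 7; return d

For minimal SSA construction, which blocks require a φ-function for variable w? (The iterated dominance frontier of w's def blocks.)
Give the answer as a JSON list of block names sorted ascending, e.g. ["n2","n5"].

Answer: ["n6", "n7", "n8"]

Analysis:
idom tree: n1←n0 n2←n1 n3←n0 n4←n2 n5←n3 n6←n0 n7←n0 n8←n0
Dom at joins:
  n1: preds {n0,n2}: {n0} ∩ {n0,n1,n2} = {n0}; idom=n0
  n3: preds {n0,n1}: {n0} ∩ {n0,n1} = {n0}; idom=n0
  n6: preds {n3,n4,n5}: {n0,n3} ∩ {n0,n1,n2,n4} ∩ {n0,n3,n5} = {n0}; idom=n0
  n7: preds {n0,n5,n6}: {n0} ∩ {n0,n3,n5} ∩ {n0,n6} = {n0}; idom=n0
  n8: preds {n3,n6}: {n0,n3} ∩ {n0,n6} = {n0}; idom=n0

Frontier:
  n1←n0: walk · to n0
  n1←n2: walk n2→n1 to n0
  n3←n0: walk · to n0
  n3←n1: walk n1 to n0
  n6←n3: walk n3 to n0
  n6←n4: walk n4→n2→n1 to n0
  n6←n5: walk n5→n3 to n0
  n7←n0: walk · to n0
  n7←n5: walk n5→n3 to n0
  n7←n6: walk n6 to n0
  n8←n3: walk n3 to n0
  n8←n6: walk n6 to n0
  n0 → ∅
  n1 → {n1,n3,n6}
  n2 → {n1,n6}
  n3 → {n6,n7,n8}
  n4 → {n6}
  n5 → {n6,n7}
  n6 → {n7,n8}
  n7 → ∅
  n8 → ∅

φ for w: defs {n0,n3}
  DF⁺ = {n6,n7,n8}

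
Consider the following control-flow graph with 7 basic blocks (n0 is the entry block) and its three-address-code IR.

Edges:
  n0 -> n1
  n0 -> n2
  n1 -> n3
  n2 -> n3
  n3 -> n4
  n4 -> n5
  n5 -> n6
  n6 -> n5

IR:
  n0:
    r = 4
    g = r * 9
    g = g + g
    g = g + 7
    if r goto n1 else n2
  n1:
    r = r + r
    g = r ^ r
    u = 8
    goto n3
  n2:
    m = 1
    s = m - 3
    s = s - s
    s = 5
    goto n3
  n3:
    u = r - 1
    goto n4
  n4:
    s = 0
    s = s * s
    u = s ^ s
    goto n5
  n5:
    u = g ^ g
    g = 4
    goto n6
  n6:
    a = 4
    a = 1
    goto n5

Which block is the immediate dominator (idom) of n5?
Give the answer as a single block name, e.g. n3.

Answer: n4

Analysis:
idom tree: n1←n0 n2←n0 n3←n0 n4←n3 n5←n4 n6←n5
Dom∩ at merges:
  n3: preds {n1,n2}: {n0,n1} ∩ {n0,n2} = {n0}; idom=n0
  n5: preds {n4,n6}: {n0,n3,n4} ∩ {n0,n3,n4,n5,n6} = {n0,n3,n4}; idom=n4

idom(n5) = n4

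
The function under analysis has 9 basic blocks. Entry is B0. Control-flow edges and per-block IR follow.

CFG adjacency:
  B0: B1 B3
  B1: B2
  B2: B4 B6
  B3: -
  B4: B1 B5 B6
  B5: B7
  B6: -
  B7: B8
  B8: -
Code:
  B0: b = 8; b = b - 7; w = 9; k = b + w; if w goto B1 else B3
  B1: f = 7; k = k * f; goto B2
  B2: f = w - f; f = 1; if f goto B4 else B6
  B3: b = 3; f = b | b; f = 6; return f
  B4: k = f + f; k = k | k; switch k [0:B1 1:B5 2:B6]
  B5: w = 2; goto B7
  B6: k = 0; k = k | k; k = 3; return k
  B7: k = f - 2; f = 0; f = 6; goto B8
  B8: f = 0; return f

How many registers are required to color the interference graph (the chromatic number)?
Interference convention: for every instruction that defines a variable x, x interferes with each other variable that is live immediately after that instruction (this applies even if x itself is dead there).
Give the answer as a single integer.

Answer: 3

Analysis:
Per-block:
  B0 def {b,k,w} use ∅
  B1 def {f,k} use {k}
  B2 def {f} use {f,w}
  B3 def {b,f} use ∅
  B4 def {k} use {f}
  B5 def {w} use ∅
  B6 def {k} use ∅
  B7 def {f,k} use {f}
  B8 def {f} use ∅

Live sets:
  B0: in=∅ out={k,w}
  B1: in={k,w} out={f,w}
  B2: in={f,w} out={f,w}
  B3: in=∅ out=∅
  B4: in={f,w} out={f,k,w}
  B5: in={f} out={f}
  B6: in=∅ out=∅
  B7: in={f} out=∅
  B8: in=∅ out=∅

Interference:
  b — {w}
  f — {k,w}
  k — {f,w}
  w — {b,f,k}

Registers:
  {f,k,w} pairwise interfere (3-clique) ⇒ χ ≥ 3
  3-colouring: R0={w}  R1={b,f}  R2={k}
  χ = 3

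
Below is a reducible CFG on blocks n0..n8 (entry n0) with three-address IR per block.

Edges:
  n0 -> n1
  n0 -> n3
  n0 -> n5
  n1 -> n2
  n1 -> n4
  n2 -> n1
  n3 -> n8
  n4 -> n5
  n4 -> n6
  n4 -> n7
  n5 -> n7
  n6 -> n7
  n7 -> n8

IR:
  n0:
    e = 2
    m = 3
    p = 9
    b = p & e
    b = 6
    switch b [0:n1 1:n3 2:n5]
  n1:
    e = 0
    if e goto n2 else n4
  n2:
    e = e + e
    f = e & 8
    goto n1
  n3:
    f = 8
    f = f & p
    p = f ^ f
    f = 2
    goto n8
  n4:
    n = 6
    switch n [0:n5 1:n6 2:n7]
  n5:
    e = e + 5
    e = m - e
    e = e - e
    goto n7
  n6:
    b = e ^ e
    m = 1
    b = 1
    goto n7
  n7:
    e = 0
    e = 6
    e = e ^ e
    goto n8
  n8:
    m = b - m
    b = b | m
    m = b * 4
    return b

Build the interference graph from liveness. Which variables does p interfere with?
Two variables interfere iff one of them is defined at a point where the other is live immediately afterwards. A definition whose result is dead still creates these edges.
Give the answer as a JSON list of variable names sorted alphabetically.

Answer: ["b", "e", "f", "m"]

Analysis:
def/use:
  n0 def {b,e,m,p} use ∅
  n1 def {e} use ∅
  n2 def {e,f} use {e}
  n3 def {f,p} use {p}
  n4 def {n} use ∅
  n5 def {e} use {e,m}
  n6 def {b,m} use {e}
  n7 def {e} use ∅
  n8 def {b,m} use {b,m}

Backward fixpoint:
  n0: in=∅ out={b,e,m,p}
  n1: in={b,m} out={b,e,m}
  n2: in={b,e,m} out={b,m}
  n3: in={b,m,p} out={b,m}
  n4: in={b,e,m} out={b,e,m}
  n5: in={b,e,m} out={b,m}
  n6: in={e} out={b,m}
  n7: in={b,m} out={b,m}
  n8: in={b,m} out=∅

Conflict graph:
  b — {e,f,m,n,p}
  e — {b,m,n,p}
  f — {b,m,p}
  m — {b,e,f,n,p}
  n — {b,e,m}
  p — {b,e,f,m}

N(p) = ["b", "e", "f", "m"]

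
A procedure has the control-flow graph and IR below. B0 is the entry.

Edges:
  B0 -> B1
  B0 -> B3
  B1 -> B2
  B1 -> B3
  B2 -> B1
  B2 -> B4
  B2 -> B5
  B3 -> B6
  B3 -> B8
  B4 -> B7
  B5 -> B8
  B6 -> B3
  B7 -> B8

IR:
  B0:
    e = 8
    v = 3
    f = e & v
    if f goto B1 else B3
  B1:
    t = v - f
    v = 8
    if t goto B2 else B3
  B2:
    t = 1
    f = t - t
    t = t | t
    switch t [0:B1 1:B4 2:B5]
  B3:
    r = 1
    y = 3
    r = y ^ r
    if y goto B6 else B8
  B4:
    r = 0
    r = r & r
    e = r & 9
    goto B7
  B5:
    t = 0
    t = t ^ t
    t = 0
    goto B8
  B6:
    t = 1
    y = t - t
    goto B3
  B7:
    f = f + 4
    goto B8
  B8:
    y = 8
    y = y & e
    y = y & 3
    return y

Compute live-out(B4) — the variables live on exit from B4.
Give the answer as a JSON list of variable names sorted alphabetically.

Answer: ["e", "f"]

Derivation:
def/use:
  B0 def {e,f,v} use ∅
  B1 def {t,v} use {f,v}
  B2 def {f,t} use ∅
  B3 def {r,y} use ∅
  B4 def {e,r} use ∅
  B5 def {t} use ∅
  B6 def {t,y} use ∅
  B7 def {f} use {f}
  B8 def {y} use {e}

Backward fixpoint:
  B0 li=∅ lo={e,f,v}
  B1 li={e,f,v} lo={e,v}
  B2 li={e,v} lo={e,f,v}
  B3 li={e} lo={e}
  B4 li={f} lo={e,f}
  B5 li={e} lo={e}
  B6 li={e} lo={e}
  B7 li={e,f} lo={e}
  B8 li={e} lo=∅

live-out(B4) = ["e", "f"]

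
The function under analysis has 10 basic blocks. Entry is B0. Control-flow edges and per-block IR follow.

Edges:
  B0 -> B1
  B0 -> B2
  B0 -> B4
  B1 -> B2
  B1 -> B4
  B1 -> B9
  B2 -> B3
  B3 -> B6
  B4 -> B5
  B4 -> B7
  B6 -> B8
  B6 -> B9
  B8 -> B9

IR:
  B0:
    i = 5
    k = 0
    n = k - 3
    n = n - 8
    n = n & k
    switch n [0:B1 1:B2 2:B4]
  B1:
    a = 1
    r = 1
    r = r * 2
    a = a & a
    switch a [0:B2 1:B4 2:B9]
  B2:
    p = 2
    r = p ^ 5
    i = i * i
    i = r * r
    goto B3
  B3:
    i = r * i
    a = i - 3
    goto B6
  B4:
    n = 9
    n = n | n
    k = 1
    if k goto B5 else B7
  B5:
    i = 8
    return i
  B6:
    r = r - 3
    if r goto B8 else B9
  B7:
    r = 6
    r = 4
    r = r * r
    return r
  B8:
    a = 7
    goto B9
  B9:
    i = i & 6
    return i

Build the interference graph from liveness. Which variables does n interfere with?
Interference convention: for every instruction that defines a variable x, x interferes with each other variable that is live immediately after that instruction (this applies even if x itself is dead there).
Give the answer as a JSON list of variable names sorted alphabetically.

Block summaries:
  B0: def={i,k,n} ue=∅
  B1: def={a,r} ue=∅
  B2: def={i,p,r} ue={i}
  B3: def={a,i} ue={i,r}
  B4: def={k,n} ue=∅
  B5: def={i} ue=∅
  B6: def={r} ue={r}
  B7: def={r} ue=∅
  B8: def={a} ue=∅
  B9: def={i} ue={i}

Backward fixpoint:
  B0: in=∅ out={i}
  B1: in={i} out={i}
  B2: in={i} out={i,r}
  B3: in={i,r} out={i,r}
  B4: in=∅ out=∅
  B5: in=∅ out=∅
  B6: in={i,r} out={i}
  B7: in=∅ out=∅
  B8: in={i} out={i}
  B9: in={i} out=∅

Interference:
  a↔{i,r}
  i↔{a,k,n,p,r}
  k↔{i,n}
  n↔{i,k}
  p↔{i}
  r↔{a,i}

N(n) = ["i", "k"]

Answer: ["i", "k"]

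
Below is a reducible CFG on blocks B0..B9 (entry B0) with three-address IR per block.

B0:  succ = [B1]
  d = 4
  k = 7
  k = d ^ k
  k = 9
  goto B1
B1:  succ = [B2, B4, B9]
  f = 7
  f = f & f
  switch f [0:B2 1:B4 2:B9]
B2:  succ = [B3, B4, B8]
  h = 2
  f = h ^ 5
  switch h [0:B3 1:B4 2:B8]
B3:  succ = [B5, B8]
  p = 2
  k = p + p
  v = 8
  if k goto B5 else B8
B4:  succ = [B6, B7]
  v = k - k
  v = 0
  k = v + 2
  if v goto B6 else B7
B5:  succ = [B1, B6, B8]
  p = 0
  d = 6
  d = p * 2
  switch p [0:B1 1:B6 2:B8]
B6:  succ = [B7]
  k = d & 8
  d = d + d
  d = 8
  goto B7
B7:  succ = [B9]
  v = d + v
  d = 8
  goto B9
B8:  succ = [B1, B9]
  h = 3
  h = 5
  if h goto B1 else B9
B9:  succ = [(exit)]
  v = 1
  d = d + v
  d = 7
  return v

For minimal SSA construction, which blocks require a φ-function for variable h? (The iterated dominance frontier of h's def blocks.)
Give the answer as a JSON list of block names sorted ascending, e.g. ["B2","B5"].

Answer: ["B1", "B4", "B6", "B7", "B9"]

Analysis:
idom tree: B1←B0 B2←B1 B3←B2 B4←B1 B5←B3 B6←B1 B7←B1 B8←B2 B9←B1
Dom at joins:
  B1: preds {B0,B5,B8}: {B0} ∩ {B0,B1,B2,B3,B5} ∩ {B0,B1,B2,B8} = {B0}; idom=B0
  B4: preds {B1,B2}: {B0,B1} ∩ {B0,B1,B2} = {B0,B1}; idom=B1
  B6: preds {B4,B5}: {B0,B1,B4} ∩ {B0,B1,B2,B3,B5} = {B0,B1}; idom=B1
  B7: preds {B4,B6}: {B0,B1,B4} ∩ {B0,B1,B6} = {B0,B1}; idom=B1
  B8: preds {B2,B3,B5}: {B0,B1,B2} ∩ {B0,B1,B2,B3} ∩ {B0,B1,B2,B3,B5} = {B0,B1,B2}; idom=B2
  B9: preds {B1,B7,B8}: {B0,B1} ∩ {B0,B1,B7} ∩ {B0,B1,B2,B8} = {B0,B1}; idom=B1

DF derivation:
  B1←B0: walk · to B0
  B1←B5: walk B5→B3→B2→B1 to B0
  B1←B8: walk B8→B2→B1 to B0
  B4←B1: walk · to B1
  B4←B2: walk B2 to B1
  B6←B4: walk B4 to B1
  B6←B5: walk B5→B3→B2 to B1
  B7←B4: walk B4 to B1
  B7←B6: walk B6 to B1
  B8←B2: walk · to B2
  B8←B3: walk B3 to B2
  B8←B5: walk B5→B3 to B2
  B9←B1: walk · to B1
  B9←B7: walk B7 to B1
  B9←B8: walk B8→B2 to B1
  DF(B0)=∅
  DF(B1)={B1}
  DF(B2)={B1,B4,B6,B9}
  DF(B3)={B1,B6,B8}
  DF(B4)={B6,B7}
  DF(B5)={B1,B6,B8}
  DF(B6)={B7}
  DF(B7)={B9}
  DF(B8)={B1,B9}
  DF(B9)=∅

φ for h: defs {B2,B8}
  DF⁺ = {B1,B4,B6,B7,B9}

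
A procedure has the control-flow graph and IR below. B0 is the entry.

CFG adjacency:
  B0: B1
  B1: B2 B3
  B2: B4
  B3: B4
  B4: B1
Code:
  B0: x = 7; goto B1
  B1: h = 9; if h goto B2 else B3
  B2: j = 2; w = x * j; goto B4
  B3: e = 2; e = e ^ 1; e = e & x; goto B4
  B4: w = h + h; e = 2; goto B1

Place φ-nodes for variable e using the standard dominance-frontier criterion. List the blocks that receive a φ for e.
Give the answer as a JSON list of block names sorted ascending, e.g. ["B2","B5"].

idom tree: B1←B0 B2←B1 B3←B1 B4←B1
Dom at joins:
  B1: preds {B0,B4}: {B0} ∩ {B0,B1,B4} = {B0}; idom=B0
  B4: preds {B2,B3}: {B0,B1,B2} ∩ {B0,B1,B3} = {B0,B1}; idom=B1

DF derivation:
  join B1 pred B0: · stop@B0
  join B1 pred B4: B4→B1 stop@B0
  join B4 pred B2: B2 stop@B1
  join B4 pred B3: B3 stop@B1
  B0: DF=∅
  B1: DF={B1}
  B2: DF={B4}
  B3: DF={B4}
  B4: DF={B1}

φ for e: defs {B3,B4}
  DF⁺ = {B1,B4}

Answer: ["B1", "B4"]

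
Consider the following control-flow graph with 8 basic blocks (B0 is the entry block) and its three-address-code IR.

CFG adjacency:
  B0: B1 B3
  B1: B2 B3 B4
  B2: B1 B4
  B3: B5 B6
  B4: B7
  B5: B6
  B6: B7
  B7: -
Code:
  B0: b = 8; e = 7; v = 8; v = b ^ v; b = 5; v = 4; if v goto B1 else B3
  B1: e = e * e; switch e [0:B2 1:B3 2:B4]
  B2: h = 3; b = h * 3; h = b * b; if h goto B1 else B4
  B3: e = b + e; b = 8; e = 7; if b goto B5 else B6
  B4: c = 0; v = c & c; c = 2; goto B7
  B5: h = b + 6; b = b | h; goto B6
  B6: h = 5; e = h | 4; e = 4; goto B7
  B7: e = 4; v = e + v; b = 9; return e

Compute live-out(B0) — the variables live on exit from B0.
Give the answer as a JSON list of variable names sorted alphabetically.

Answer: ["b", "e", "v"]

Working:
Per-block:
  B0: def={b,e,v} ue=∅
  B1: def={e} ue={e}
  B2: def={b,h} ue=∅
  B3: def={b,e} ue={b,e}
  B4: def={c,v} ue=∅
  B5: def={b,h} ue={b}
  B6: def={e,h} ue=∅
  B7: def={b,e,v} ue={v}

Live sets:
  live B0: ∅→{b,e,v}
  live B1: {b,e,v}→{b,e,v}
  live B2: {e,v}→{b,e,v}
  live B3: {b,e,v}→{b,v}
  live B4: ∅→{v}
  live B5: {b,v}→{v}
  live B6: {v}→{v}
  live B7: {v}→∅

live-out(B0) = ["b", "e", "v"]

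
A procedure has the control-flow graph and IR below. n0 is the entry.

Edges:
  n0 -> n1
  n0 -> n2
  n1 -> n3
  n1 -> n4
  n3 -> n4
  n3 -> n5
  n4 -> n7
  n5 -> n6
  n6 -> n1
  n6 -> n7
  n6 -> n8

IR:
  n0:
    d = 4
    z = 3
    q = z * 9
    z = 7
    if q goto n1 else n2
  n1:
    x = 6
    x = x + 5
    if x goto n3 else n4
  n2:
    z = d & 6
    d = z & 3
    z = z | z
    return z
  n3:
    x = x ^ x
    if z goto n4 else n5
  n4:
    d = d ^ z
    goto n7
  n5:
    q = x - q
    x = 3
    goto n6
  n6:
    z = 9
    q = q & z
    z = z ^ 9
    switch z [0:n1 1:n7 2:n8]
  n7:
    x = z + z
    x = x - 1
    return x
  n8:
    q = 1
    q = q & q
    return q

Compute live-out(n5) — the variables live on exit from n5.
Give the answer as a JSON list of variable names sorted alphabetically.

Answer: ["d", "q"]

Derivation:
Block summaries:
  n0: def={d,q,z} ue=∅
  n1: def={x} ue=∅
  n2: def={d,z} ue={d}
  n3: def={x} ue={x,z}
  n4: def={d} ue={d,z}
  n5: def={q,x} ue={q,x}
  n6: def={q,z} ue={q}
  n7: def={x} ue={z}
  n8: def={q} ue=∅

Live sets:
  n0 li=∅ lo={d,q,z}
  n1 li={d,q,z} lo={d,q,x,z}
  n2 li={d} lo=∅
  n3 li={d,q,x,z} lo={d,q,x,z}
  n4 li={d,z} lo={z}
  n5 li={d,q,x} lo={d,q}
  n6 li={d,q} lo={d,q,z}
  n7 li={z} lo=∅
  n8 li=∅ lo=∅

live-out(n5) = ["d", "q"]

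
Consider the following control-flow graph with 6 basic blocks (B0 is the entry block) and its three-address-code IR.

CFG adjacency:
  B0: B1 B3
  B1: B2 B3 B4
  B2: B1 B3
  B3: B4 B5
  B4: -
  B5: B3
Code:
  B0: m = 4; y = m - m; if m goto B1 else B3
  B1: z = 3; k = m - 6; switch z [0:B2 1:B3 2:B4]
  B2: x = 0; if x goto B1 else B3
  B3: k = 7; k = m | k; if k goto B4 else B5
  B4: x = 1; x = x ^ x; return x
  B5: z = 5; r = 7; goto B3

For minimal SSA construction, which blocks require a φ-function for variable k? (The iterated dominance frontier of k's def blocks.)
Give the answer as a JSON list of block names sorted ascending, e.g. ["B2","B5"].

Answer: ["B1", "B3", "B4"]

Working:
idom tree: B1←B0 B2←B1 B3←B0 B4←B0 B5←B3
Dom∩ at merges:
  B1: preds {B0,B2}: {B0} ∩ {B0,B1,B2} = {B0}; idom=B0
  B3: preds {B0,B1,B2,B5}: {B0} ∩ {B0,B1} ∩ {B0,B1,B2} ∩ {B0,B3,B5} = {B0}; idom=B0
  B4: preds {B1,B3}: {B0,B1} ∩ {B0,B3} = {B0}; idom=B0

Frontier:
  join B1 pred B0: · stop@B0
  join B1 pred B2: B2→B1 stop@B0
  join B3 pred B0: · stop@B0
  join B3 pred B1: B1 stop@B0
  join B3 pred B2: B2→B1 stop@B0
  join B3 pred B5: B5→B3 stop@B0
  join B4 pred B1: B1 stop@B0
  join B4 pred B3: B3 stop@B0
  B0 → ∅
  B1 → {B1,B3,B4}
  B2 → {B1,B3}
  B3 → {B3,B4}
  B4 → ∅
  B5 → {B3}

φ for k: defs {B1,B3}
  DF⁺ = {B1,B3,B4}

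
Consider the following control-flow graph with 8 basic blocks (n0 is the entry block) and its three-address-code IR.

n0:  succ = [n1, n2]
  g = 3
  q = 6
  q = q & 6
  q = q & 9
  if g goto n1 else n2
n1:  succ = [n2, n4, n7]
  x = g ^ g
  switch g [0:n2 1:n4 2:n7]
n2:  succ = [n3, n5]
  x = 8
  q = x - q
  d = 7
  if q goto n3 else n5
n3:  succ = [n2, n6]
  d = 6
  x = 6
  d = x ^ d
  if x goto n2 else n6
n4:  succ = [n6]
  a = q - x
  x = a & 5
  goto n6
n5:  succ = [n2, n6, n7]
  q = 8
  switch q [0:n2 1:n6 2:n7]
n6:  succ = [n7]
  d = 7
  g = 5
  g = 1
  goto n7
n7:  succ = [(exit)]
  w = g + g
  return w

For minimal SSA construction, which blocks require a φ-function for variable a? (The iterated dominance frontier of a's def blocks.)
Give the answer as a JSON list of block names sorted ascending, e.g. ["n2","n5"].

Answer: ["n6", "n7"]

Derivation:
idom tree: n1←n0 n2←n0 n3←n2 n4←n1 n5←n2 n6←n0 n7←n0
Dom∩ at merges:
  n2: preds {n0,n1,n3,n5}: {n0} ∩ {n0,n1} ∩ {n0,n2,n3} ∩ {n0,n2,n5} = {n0}; idom=n0
  n6: preds {n3,n4,n5}: {n0,n2,n3} ∩ {n0,n1,n4} ∩ {n0,n2,n5} = {n0}; idom=n0
  n7: preds {n1,n5,n6}: {n0,n1} ∩ {n0,n2,n5} ∩ {n0,n6} = {n0}; idom=n0

Frontier:
  n2←n0: walk · to n0
  n2←n1: walk n1 to n0
  n2←n3: walk n3→n2 to n0
  n2←n5: walk n5→n2 to n0
  n6←n3: walk n3→n2 to n0
  n6←n4: walk n4→n1 to n0
  n6←n5: walk n5→n2 to n0
  n7←n1: walk n1 to n0
  n7←n5: walk n5→n2 to n0
  n7←n6: walk n6 to n0
  n0 → ∅
  n1 → {n2,n6,n7}
  n2 → {n2,n6,n7}
  n3 → {n2,n6}
  n4 → {n6}
  n5 → {n2,n6,n7}
  n6 → {n7}
  n7 → ∅

φ for a: defs {n4}
  DF⁺ = {n6,n7}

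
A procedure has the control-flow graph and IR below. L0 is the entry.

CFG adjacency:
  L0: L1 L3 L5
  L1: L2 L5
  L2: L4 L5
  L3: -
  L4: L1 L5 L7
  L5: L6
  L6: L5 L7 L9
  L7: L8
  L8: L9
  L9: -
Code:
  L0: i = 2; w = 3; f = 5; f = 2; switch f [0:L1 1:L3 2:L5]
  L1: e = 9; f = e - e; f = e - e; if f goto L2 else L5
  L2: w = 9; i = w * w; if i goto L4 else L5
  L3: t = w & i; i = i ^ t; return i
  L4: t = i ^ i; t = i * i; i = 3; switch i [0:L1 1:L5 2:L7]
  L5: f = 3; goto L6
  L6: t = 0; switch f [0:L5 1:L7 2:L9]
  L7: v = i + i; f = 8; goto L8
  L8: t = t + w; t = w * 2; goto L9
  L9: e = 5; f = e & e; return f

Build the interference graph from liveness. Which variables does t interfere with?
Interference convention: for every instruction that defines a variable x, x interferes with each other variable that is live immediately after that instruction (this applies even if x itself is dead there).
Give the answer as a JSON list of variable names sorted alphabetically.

Answer: ["f", "i", "v", "w"]

Derivation:
Block summaries:
  L0: def={f,i,w} ue=∅
  L1: def={e,f} ue=∅
  L2: def={i,w} ue=∅
  L3: def={i,t} ue={i,w}
  L4: def={i,t} ue={i}
  L5: def={f} ue=∅
  L6: def={t} ue={f}
  L7: def={f,v} ue={i}
  L8: def={t} ue={t,w}
  L9: def={e,f} ue=∅

Backward fixpoint:
  live L0: ∅→{i,w}
  live L1: {i,w}→{i,w}
  live L2: ∅→{i,w}
  live L3: {i,w}→∅
  live L4: {i,w}→{i,t,w}
  live L5: {i,w}→{f,i,w}
  live L6: {f,i,w}→{i,t,w}
  live L7: {i,t,w}→{t,w}
  live L8: {t,w}→∅
  live L9: ∅→∅

Interference:
  e↔{f,i,w}
  f↔{e,i,t,w}
  i↔{e,f,t,w}
  t↔{f,i,v,w}
  v↔{t,w}
  w↔{e,f,i,t,v}

N(t) = ["f", "i", "v", "w"]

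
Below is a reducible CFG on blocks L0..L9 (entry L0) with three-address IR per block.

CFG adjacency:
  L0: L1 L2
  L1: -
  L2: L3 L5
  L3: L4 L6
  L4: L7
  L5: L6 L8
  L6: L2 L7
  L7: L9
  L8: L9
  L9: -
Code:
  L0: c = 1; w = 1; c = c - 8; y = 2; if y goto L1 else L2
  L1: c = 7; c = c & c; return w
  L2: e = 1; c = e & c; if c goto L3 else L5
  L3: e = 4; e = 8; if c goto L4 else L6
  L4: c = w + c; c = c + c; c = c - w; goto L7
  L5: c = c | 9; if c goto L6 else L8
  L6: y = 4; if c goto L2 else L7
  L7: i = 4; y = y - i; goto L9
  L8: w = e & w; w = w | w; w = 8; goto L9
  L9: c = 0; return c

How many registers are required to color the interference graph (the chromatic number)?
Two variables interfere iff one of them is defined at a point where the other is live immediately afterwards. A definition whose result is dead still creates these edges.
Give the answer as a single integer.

Answer: 4

Working:
Per-block:
  L0: {c,w,y} / ∅
  L1: {c} / {w}
  L2: {c,e} / {c}
  L3: {e} / {c}
  L4: {c} / {c,w}
  L5: {c} / {c}
  L6: {y} / {c}
  L7: {i,y} / {y}
  L8: {w} / {e,w}
  L9: {c} / ∅

Liveness:
  L0 li=∅ lo={c,w,y}
  L1 li={w} lo=∅
  L2 li={c,w,y} lo={c,e,w,y}
  L3 li={c,w,y} lo={c,w,y}
  L4 li={c,w,y} lo={y}
  L5 li={c,e,w} lo={c,e,w}
  L6 li={c,w} lo={c,w,y}
  L7 li={y} lo=∅
  L8 li={e,w} lo=∅
  L9 li=∅ lo=∅

Conflict graph:
  c — {e,w,y}
  e — {c,w,y}
  i — {y}
  w — {c,e,y}
  y — {c,e,i,w}

Chromatic number:
  clique {c,e,w,y} ⇒ need ≥ 4
  assign c→c1 e→c2 i→c1 w→c3 y→c0 — no edge inside a register ⇒ χ ≤ 4
  χ = 4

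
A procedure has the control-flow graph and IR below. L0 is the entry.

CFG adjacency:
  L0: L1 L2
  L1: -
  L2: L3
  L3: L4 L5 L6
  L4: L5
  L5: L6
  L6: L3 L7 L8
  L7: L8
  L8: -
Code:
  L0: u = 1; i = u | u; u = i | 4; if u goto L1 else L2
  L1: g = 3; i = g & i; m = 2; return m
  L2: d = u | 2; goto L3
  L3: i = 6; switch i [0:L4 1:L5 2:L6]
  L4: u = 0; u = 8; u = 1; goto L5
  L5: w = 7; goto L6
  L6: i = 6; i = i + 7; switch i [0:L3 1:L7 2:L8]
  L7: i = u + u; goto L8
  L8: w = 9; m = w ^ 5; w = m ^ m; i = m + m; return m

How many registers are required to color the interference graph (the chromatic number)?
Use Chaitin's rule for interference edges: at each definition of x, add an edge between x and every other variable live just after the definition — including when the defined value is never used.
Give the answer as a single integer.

Per-block:
  L0: {i,u} / ∅
  L1: {g,i,m} / {i}
  L2: {d} / {u}
  L3: {i} / ∅
  L4: {u} / ∅
  L5: {w} / ∅
  L6: {i} / ∅
  L7: {i} / {u}
  L8: {i,m,w} / ∅

Backward fixpoint:
  L0: in=∅ out={i,u}
  L1: in={i} out=∅
  L2: in={u} out={u}
  L3: in={u} out={u}
  L4: in=∅ out={u}
  L5: in={u} out={u}
  L6: in={u} out={u}
  L7: in={u} out=∅
  L8: in=∅ out=∅

Conflict graph:
  d — {u}
  g — {i}
  i — {g,m,u}
  m — {i,w}
  u — {d,i,w}
  w — {m,u}

Registers:
  {d,u} pairwise interfere (2-clique) ⇒ χ ≥ 2
  2-colouring: R0={d,i,w}  R1={g,m,u}
  χ = 2

Answer: 2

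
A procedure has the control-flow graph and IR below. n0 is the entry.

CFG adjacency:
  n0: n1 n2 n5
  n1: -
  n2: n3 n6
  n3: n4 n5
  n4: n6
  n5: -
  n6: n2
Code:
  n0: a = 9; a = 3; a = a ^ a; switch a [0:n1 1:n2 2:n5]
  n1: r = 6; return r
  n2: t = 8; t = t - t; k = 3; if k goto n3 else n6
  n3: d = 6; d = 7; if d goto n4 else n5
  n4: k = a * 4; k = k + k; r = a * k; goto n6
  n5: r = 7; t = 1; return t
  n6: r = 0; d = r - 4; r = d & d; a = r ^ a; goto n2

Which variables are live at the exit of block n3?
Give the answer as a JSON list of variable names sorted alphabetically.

def/use:
  n0 def {a} use ∅
  n1 def {r} use ∅
  n2 def {k,t} use ∅
  n3 def {d} use ∅
  n4 def {k,r} use {a}
  n5 def {r,t} use ∅
  n6 def {a,d,r} use {a}

Liveness:
  live n0: ∅→{a}
  live n1: ∅→∅
  live n2: {a}→{a}
  live n3: {a}→{a}
  live n4: {a}→{a}
  live n5: ∅→∅
  live n6: {a}→{a}

live-out(n3) = ["a"]

Answer: ["a"]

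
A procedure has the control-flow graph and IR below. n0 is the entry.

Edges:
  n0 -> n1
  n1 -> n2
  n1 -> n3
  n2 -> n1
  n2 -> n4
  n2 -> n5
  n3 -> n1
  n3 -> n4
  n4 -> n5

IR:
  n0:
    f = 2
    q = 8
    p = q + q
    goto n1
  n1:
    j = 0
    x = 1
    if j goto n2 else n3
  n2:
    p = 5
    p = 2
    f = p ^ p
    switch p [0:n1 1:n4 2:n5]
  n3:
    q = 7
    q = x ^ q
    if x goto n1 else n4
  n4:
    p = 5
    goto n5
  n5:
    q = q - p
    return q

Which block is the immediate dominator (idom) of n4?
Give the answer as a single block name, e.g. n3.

Answer: n1

Analysis:
idom tree: n1←n0 n2←n1 n3←n1 n4←n1 n5←n1
Dom at joins:
  n1: preds {n0,n2,n3}: {n0} ∩ {n0,n1,n2} ∩ {n0,n1,n3} = {n0}; idom=n0
  n4: preds {n2,n3}: {n0,n1,n2} ∩ {n0,n1,n3} = {n0,n1}; idom=n1
  n5: preds {n2,n4}: {n0,n1,n2} ∩ {n0,n1,n4} = {n0,n1}; idom=n1

idom(n4) = n1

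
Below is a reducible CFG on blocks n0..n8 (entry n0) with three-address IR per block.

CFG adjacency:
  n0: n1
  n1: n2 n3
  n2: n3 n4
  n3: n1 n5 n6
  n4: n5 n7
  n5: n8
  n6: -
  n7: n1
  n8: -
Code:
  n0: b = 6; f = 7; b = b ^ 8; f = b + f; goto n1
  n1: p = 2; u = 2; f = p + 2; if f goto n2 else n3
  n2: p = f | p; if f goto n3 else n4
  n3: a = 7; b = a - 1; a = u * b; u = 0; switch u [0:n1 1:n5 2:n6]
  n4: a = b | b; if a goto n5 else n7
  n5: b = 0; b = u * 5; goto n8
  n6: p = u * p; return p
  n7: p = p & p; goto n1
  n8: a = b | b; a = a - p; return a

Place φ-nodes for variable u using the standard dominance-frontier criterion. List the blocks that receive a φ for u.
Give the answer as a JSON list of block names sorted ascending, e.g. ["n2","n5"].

idom tree: n1←n0 n2←n1 n3←n1 n4←n2 n5←n1 n6←n3 n7←n4 n8←n5
Dom at joins:
  n1: preds {n0,n3,n7}: {n0} ∩ {n0,n1,n3} ∩ {n0,n1,n2,n4,n7} = {n0}; idom=n0
  n3: preds {n1,n2}: {n0,n1} ∩ {n0,n1,n2} = {n0,n1}; idom=n1
  n5: preds {n3,n4}: {n0,n1,n3} ∩ {n0,n1,n2,n4} = {n0,n1}; idom=n1

DF walk-up:
  join n1 pred n0: · stop@n0
  join n1 pred n3: n3→n1 stop@n0
  join n1 pred n7: n7→n4→n2→n1 stop@n0
  join n3 pred n1: · stop@n1
  join n3 pred n2: n2 stop@n1
  join n5 pred n3: n3 stop@n1
  join n5 pred n4: n4→n2 stop@n1
  n0 → ∅
  n1 → {n1}
  n2 → {n1,n3,n5}
  n3 → {n1,n5}
  n4 → {n1,n5}
  n5 → ∅
  n6 → ∅
  n7 → {n1}
  n8 → ∅

φ for u: defs {n1,n3}
  DF⁺ = {n1,n5}

Answer: ["n1", "n5"]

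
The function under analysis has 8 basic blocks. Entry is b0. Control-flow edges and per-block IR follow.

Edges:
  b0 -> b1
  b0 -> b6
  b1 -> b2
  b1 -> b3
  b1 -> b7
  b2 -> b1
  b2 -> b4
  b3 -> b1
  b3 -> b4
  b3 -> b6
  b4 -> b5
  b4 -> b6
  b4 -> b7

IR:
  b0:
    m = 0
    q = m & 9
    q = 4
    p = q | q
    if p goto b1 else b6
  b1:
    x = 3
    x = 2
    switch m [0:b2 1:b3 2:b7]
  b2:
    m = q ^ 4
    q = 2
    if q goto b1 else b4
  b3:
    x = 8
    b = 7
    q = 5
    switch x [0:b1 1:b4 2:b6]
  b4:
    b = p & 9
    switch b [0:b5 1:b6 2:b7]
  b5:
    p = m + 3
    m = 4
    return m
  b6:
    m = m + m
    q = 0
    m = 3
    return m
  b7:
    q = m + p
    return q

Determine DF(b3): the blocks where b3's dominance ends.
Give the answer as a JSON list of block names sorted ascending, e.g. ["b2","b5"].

Answer: ["b1", "b4", "b6"]

Working:
idom tree: b1←b0 b2←b1 b3←b1 b4←b1 b5←b4 b6←b0 b7←b1
Dom∩ at merges:
  b1: preds {b0,b2,b3}: {b0} ∩ {b0,b1,b2} ∩ {b0,b1,b3} = {b0}; idom=b0
  b4: preds {b2,b3}: {b0,b1,b2} ∩ {b0,b1,b3} = {b0,b1}; idom=b1
  b6: preds {b0,b3,b4}: {b0} ∩ {b0,b1,b3} ∩ {b0,b1,b4} = {b0}; idom=b0
  b7: preds {b1,b4}: {b0,b1} ∩ {b0,b1,b4} = {b0,b1}; idom=b1

Frontier:
  join b1 pred b0: · stop@b0
  join b1 pred b2: b2→b1 stop@b0
  join b1 pred b3: b3→b1 stop@b0
  join b4 pred b2: b2 stop@b1
  join b4 pred b3: b3 stop@b1
  join b6 pred b0: · stop@b0
  join b6 pred b3: b3→b1 stop@b0
  join b6 pred b4: b4→b1 stop@b0
  join b7 pred b1: · stop@b1
  join b7 pred b4: b4 stop@b1
  DF(b0)=∅
  DF(b1)={b1,b6}
  DF(b2)={b1,b4}
  DF(b3)={b1,b4,b6}
  DF(b4)={b6,b7}
  DF(b5)=∅
  DF(b6)=∅
  DF(b7)=∅

DF(b3) = ["b1", "b4", "b6"]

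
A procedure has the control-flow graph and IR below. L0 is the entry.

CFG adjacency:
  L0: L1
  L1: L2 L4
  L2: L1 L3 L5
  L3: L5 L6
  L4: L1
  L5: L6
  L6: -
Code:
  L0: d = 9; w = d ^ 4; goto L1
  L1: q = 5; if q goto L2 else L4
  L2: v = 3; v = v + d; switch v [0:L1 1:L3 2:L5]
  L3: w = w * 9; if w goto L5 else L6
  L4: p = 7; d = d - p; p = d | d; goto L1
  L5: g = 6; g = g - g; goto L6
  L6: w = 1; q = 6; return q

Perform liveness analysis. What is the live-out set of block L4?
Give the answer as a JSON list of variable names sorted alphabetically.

def/use:
  L0: def={d,w} ue=∅
  L1: def={q} ue=∅
  L2: def={v} ue={d}
  L3: def={w} ue={w}
  L4: def={d,p} ue={d}
  L5: def={g} ue=∅
  L6: def={q,w} ue=∅

Backward fixpoint:
  live L0: ∅→{d,w}
  live L1: {d,w}→{d,w}
  live L2: {d,w}→{d,w}
  live L3: {w}→∅
  live L4: {d,w}→{d,w}
  live L5: ∅→∅
  live L6: ∅→∅

live-out(L4) = ["d", "w"]

Answer: ["d", "w"]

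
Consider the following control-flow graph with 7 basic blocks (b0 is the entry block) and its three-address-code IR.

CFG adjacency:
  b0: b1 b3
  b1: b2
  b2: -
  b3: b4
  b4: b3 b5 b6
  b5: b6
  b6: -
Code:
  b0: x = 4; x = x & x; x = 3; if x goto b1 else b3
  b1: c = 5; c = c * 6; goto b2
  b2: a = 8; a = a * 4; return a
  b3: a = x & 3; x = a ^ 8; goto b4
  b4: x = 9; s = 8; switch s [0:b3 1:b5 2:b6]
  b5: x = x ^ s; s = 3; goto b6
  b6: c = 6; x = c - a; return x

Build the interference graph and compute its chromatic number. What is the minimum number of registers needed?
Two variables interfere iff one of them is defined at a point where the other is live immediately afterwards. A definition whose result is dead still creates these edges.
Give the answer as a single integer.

Block summaries:
  b0: def={x} ue=∅
  b1: def={c} ue=∅
  b2: def={a} ue=∅
  b3: def={a,x} ue={x}
  b4: def={s,x} ue=∅
  b5: def={s,x} ue={s,x}
  b6: def={c,x} ue={a}

Liveness:
  live b0: ∅→{x}
  live b1: ∅→∅
  live b2: ∅→∅
  live b3: {x}→{a}
  live b4: {a}→{a,s,x}
  live b5: {a,s,x}→{a}
  live b6: {a}→∅

Conflict graph:
  a: {c,s,x}
  c: {a}
  s: {a,x}
  x: {a,s}

Chromatic number:
  clique {a,s,x} ⇒ need ≥ 3
  3-colouring: c0={a}  c1={c,s}  c2={x}
  χ = 3

Answer: 3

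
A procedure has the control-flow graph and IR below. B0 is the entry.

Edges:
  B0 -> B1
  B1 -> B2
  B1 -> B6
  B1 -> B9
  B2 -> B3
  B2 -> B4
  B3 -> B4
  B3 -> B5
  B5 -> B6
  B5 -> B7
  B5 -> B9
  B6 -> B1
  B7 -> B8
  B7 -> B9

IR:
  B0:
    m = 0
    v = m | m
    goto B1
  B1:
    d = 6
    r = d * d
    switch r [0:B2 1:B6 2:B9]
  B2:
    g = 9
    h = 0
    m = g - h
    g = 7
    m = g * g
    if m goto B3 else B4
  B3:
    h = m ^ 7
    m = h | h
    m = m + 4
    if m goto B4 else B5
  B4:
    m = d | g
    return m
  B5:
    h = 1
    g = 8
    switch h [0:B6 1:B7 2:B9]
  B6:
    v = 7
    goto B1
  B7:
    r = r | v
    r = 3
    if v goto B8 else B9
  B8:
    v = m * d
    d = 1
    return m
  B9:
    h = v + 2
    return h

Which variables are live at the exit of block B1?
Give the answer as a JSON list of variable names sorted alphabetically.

Answer: ["d", "r", "v"]

Analysis:
Per-block:
  B0 def {m,v} use ∅
  B1 def {d,r} use ∅
  B2 def {g,h,m} use ∅
  B3 def {h,m} use {m}
  B4 def {m} use {d,g}
  B5 def {g,h} use ∅
  B6 def {v} use ∅
  B7 def {r} use {r,v}
  B8 def {d,v} use {d,m}
  B9 def {h} use {v}

Backward fixpoint:
  B0: in=∅ out={v}
  B1: in={v} out={d,r,v}
  B2: in={d,r,v} out={d,g,m,r,v}
  B3: in={d,g,m,r,v} out={d,g,m,r,v}
  B4: in={d,g} out=∅
  B5: in={d,m,r,v} out={d,m,r,v}
  B6: in=∅ out={v}
  B7: in={d,m,r,v} out={d,m,v}
  B8: in={d,m} out=∅
  B9: in={v} out=∅

live-out(B1) = ["d", "r", "v"]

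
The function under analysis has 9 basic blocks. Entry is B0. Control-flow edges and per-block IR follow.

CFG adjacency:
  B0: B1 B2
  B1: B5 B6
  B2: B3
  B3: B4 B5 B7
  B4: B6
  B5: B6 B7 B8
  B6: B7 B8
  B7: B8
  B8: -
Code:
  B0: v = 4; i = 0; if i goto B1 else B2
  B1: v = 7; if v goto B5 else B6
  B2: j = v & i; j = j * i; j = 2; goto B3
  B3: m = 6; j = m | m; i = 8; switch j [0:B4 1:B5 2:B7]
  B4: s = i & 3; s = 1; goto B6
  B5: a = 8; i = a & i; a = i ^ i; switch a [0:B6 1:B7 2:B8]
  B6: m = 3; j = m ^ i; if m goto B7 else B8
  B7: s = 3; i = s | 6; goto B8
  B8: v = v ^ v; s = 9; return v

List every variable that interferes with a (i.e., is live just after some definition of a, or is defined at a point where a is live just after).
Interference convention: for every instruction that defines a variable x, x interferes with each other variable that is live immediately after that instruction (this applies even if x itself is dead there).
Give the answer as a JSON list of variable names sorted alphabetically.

Block summaries:
  B0: {i,v} / ∅
  B1: {v} / ∅
  B2: {j} / {i,v}
  B3: {i,j,m} / ∅
  B4: {s} / {i}
  B5: {a,i} / {i}
  B6: {j,m} / {i}
  B7: {i,s} / ∅
  B8: {s,v} / {v}

Liveness:
  B0: in=∅ out={i,v}
  B1: in={i} out={i,v}
  B2: in={i,v} out={v}
  B3: in={v} out={i,v}
  B4: in={i,v} out={i,v}
  B5: in={i,v} out={i,v}
  B6: in={i,v} out={v}
  B7: in={v} out={v}
  B8: in={v} out=∅

Interference:
  a: {i,v}
  i: {a,j,m,s,v}
  j: {i,m,v}
  m: {i,j,v}
  s: {i,v}
  v: {a,i,j,m,s}

N(a) = ["i", "v"]

Answer: ["i", "v"]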